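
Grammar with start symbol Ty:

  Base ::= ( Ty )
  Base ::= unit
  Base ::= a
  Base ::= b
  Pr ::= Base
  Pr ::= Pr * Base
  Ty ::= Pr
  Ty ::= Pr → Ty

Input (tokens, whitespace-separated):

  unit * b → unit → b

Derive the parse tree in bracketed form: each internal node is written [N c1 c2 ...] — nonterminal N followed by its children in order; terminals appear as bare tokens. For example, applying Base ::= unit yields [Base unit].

Ty
Pr → Ty
Pr * Base → Ty
Base * Base → Ty
unit * Base → Ty
unit * b → Ty
unit * b → Pr → Ty
unit * b → Base → Ty
unit * b → unit → Ty
unit * b → unit → Pr
unit * b → unit → Base
unit * b → unit → b

[Ty [Pr [Pr [Base unit]] * [Base b]] → [Ty [Pr [Base unit]] → [Ty [Pr [Base b]]]]]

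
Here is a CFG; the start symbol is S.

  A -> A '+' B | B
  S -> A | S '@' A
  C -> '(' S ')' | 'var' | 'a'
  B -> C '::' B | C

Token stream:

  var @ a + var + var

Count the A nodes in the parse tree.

4

[S [S [A [B [C var]]]] @ [A [A [A [B [C a]]] + [B [C var]]] + [B [C var]]]]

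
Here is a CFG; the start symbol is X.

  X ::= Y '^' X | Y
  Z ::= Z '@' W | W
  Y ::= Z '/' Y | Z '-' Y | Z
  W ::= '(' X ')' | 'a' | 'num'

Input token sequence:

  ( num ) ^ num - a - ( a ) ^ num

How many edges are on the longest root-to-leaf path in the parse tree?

[X [Y [Z [W ( [X [Y [Z [W num]]]] )]]] ^ [X [Y [Z [W num]] - [Y [Z [W a]] - [Y [Z [W ( [X [Y [Z [W a]]]] )]]]]] ^ [X [Y [Z [W num]]]]]]

11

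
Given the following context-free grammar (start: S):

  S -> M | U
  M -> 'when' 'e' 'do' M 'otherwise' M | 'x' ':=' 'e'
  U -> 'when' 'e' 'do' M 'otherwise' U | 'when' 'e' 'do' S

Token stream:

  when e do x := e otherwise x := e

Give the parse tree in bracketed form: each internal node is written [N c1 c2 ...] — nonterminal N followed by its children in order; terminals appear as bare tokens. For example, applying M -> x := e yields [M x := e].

[S [M when e do [M x := e] otherwise [M x := e]]]

S
M
when e do M otherwise M
when e do x := e otherwise M
when e do x := e otherwise x := e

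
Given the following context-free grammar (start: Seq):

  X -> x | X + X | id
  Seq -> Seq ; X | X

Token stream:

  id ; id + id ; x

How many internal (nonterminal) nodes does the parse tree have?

[Seq [Seq [Seq [X id]] ; [X [X id] + [X id]]] ; [X x]]

8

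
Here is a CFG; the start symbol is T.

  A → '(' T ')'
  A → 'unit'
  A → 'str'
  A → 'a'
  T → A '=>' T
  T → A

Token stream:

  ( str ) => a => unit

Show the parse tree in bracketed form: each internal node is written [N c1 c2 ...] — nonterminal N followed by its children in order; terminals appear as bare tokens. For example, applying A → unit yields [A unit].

[T [A ( [T [A str]] )] => [T [A a] => [T [A unit]]]]

T
A => T
( T ) => T
( A ) => T
( str ) => T
( str ) => A => T
( str ) => a => T
( str ) => a => A
( str ) => a => unit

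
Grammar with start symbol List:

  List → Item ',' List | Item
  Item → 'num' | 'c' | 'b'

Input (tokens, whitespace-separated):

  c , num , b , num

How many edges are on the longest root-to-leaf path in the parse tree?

5

[List [Item c] , [List [Item num] , [List [Item b] , [List [Item num]]]]]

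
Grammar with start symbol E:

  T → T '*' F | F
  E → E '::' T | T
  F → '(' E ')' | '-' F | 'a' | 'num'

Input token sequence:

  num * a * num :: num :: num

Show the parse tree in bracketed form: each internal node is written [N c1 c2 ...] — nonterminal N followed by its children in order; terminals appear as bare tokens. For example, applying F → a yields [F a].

E
E :: T
E :: T :: T
T :: T :: T
T * F :: T :: T
T * F * F :: T :: T
F * F * F :: T :: T
num * F * F :: T :: T
num * a * F :: T :: T
num * a * num :: T :: T
num * a * num :: F :: T
num * a * num :: num :: T
num * a * num :: num :: F
num * a * num :: num :: num

[E [E [E [T [T [T [F num]] * [F a]] * [F num]]] :: [T [F num]]] :: [T [F num]]]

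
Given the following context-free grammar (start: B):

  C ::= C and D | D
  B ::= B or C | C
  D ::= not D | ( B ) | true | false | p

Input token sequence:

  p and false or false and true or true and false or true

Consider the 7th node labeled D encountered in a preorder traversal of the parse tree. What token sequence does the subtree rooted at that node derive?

[B [B [B [B [C [C [D p]] and [D false]]] or [C [C [D false]] and [D true]]] or [C [C [D true]] and [D false]]] or [C [D true]]]

true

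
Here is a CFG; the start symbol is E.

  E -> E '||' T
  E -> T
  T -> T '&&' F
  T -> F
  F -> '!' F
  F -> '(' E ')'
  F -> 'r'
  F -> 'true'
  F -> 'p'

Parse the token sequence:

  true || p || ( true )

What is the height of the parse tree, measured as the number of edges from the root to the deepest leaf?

[E [E [E [T [F true]]] || [T [F p]]] || [T [F ( [E [T [F true]]] )]]]

6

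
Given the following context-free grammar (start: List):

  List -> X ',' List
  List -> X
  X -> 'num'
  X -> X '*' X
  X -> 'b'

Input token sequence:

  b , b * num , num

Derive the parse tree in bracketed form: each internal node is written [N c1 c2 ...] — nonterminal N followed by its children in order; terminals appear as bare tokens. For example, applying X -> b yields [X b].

List
X , List
b , List
b , X , List
b , X * X , List
b , b * X , List
b , b * num , List
b , b * num , X
b , b * num , num

[List [X b] , [List [X [X b] * [X num]] , [List [X num]]]]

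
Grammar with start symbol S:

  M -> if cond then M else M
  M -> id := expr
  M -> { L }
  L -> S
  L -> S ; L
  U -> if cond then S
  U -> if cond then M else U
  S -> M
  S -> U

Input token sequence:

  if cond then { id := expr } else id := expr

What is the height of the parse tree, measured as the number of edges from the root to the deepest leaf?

[S [M if cond then [M { [L [S [M id := expr]]] }] else [M id := expr]]]

6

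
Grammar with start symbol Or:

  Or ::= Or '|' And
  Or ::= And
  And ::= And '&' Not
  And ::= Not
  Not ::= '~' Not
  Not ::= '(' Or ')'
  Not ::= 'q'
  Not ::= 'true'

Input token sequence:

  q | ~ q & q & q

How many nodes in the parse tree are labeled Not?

5

[Or [Or [And [Not q]]] | [And [And [And [Not ~ [Not q]]] & [Not q]] & [Not q]]]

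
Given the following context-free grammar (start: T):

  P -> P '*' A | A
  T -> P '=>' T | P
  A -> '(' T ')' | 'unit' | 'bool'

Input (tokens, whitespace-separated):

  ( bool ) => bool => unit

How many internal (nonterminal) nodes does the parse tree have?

[T [P [A ( [T [P [A bool]]] )]] => [T [P [A bool]] => [T [P [A unit]]]]]

12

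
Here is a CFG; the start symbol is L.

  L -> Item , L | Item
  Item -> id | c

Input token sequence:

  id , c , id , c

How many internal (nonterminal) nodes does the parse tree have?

[L [Item id] , [L [Item c] , [L [Item id] , [L [Item c]]]]]

8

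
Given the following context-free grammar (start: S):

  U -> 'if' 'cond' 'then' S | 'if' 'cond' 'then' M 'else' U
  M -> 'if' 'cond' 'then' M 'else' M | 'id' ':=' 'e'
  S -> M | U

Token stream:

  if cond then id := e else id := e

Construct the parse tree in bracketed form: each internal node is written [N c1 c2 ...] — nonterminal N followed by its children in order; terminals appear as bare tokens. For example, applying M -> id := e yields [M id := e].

S
M
if cond then M else M
if cond then id := e else M
if cond then id := e else id := e

[S [M if cond then [M id := e] else [M id := e]]]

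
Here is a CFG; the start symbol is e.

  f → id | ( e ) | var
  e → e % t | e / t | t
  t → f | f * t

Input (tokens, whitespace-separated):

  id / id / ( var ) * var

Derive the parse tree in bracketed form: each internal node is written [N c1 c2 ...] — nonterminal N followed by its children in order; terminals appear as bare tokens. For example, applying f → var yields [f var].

[e [e [e [t [f id]]] / [t [f id]]] / [t [f ( [e [t [f var]]] )] * [t [f var]]]]

e
e / t
e / t / t
t / t / t
f / t / t
id / t / t
id / f / t
id / id / t
id / id / f * t
id / id / ( e ) * t
id / id / ( t ) * t
id / id / ( f ) * t
id / id / ( var ) * t
id / id / ( var ) * f
id / id / ( var ) * var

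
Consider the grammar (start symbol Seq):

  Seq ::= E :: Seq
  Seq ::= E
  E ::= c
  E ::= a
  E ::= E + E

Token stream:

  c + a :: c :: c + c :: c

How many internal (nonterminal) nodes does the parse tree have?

[Seq [E [E c] + [E a]] :: [Seq [E c] :: [Seq [E [E c] + [E c]] :: [Seq [E c]]]]]

12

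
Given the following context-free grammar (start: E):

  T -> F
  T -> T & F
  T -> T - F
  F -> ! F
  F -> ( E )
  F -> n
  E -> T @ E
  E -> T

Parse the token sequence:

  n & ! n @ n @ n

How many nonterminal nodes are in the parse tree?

12

[E [T [T [F n]] & [F ! [F n]]] @ [E [T [F n]] @ [E [T [F n]]]]]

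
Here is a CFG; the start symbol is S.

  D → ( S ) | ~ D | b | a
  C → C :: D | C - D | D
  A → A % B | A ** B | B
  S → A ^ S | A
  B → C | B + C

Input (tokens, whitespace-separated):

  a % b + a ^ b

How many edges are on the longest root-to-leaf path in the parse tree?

6

[S [A [A [B [C [D a]]]] % [B [B [C [D b]]] + [C [D a]]]] ^ [S [A [B [C [D b]]]]]]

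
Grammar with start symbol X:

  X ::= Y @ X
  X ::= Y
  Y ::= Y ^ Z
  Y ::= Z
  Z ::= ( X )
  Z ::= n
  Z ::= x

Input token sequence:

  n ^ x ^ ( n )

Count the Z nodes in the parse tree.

4

[X [Y [Y [Y [Z n]] ^ [Z x]] ^ [Z ( [X [Y [Z n]]] )]]]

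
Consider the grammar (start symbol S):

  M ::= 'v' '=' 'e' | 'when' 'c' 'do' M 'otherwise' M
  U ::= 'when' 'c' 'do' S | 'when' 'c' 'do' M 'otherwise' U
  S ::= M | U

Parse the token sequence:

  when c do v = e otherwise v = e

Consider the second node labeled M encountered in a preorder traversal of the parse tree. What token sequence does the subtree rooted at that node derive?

[S [M when c do [M v = e] otherwise [M v = e]]]

v = e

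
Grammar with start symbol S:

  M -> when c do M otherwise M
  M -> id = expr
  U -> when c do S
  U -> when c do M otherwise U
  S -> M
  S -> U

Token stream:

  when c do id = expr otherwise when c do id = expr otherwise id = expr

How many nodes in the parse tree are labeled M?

5

[S [M when c do [M id = expr] otherwise [M when c do [M id = expr] otherwise [M id = expr]]]]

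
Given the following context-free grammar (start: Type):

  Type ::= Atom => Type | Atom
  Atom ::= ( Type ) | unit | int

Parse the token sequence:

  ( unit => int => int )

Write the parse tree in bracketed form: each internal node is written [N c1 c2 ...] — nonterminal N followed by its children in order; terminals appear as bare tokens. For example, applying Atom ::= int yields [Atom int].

[Type [Atom ( [Type [Atom unit] => [Type [Atom int] => [Type [Atom int]]]] )]]

Type
Atom
( Type )
( Atom => Type )
( unit => Type )
( unit => Atom => Type )
( unit => int => Type )
( unit => int => Atom )
( unit => int => int )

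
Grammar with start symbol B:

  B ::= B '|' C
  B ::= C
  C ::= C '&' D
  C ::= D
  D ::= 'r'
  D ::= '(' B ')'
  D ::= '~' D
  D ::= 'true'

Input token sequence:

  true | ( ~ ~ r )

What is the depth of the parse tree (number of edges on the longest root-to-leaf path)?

8

[B [B [C [D true]]] | [C [D ( [B [C [D ~ [D ~ [D r]]]]] )]]]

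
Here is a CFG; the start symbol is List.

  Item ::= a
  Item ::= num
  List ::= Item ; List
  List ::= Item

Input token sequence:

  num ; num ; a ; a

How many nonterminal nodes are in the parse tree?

8

[List [Item num] ; [List [Item num] ; [List [Item a] ; [List [Item a]]]]]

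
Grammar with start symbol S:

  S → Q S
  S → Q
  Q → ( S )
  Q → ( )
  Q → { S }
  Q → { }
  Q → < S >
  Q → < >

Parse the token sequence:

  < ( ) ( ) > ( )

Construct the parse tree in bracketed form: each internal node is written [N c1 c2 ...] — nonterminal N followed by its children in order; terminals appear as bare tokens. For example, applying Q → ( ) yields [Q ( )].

S
Q S
< S > S
< Q S > S
< ( ) S > S
< ( ) Q > S
< ( ) ( ) > S
< ( ) ( ) > Q
< ( ) ( ) > ( )

[S [Q < [S [Q ( )] [S [Q ( )]]] >] [S [Q ( )]]]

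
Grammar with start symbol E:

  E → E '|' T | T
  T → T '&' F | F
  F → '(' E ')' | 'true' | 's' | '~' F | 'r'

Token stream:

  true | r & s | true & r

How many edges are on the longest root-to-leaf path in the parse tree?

5

[E [E [E [T [F true]]] | [T [T [F r]] & [F s]]] | [T [T [F true]] & [F r]]]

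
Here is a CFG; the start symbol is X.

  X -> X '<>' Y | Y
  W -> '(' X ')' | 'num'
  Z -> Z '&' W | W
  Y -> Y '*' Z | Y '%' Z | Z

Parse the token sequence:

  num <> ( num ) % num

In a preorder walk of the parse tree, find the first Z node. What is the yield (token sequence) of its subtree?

[X [X [Y [Z [W num]]]] <> [Y [Y [Z [W ( [X [Y [Z [W num]]]] )]]] % [Z [W num]]]]

num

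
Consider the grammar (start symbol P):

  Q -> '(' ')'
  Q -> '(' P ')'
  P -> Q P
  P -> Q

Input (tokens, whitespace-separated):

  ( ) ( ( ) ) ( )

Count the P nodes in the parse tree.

[P [Q ( )] [P [Q ( [P [Q ( )]] )] [P [Q ( )]]]]

4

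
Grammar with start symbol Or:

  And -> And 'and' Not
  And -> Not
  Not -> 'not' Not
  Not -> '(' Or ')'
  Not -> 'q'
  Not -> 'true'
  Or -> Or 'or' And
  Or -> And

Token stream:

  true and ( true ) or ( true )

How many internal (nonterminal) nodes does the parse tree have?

14

[Or [Or [And [And [Not true]] and [Not ( [Or [And [Not true]]] )]]] or [And [Not ( [Or [And [Not true]]] )]]]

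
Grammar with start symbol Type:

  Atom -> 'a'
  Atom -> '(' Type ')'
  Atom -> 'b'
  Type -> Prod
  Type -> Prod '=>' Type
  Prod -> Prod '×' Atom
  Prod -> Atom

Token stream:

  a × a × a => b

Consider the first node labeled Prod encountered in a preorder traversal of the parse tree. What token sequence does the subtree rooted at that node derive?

[Type [Prod [Prod [Prod [Atom a]] × [Atom a]] × [Atom a]] => [Type [Prod [Atom b]]]]

a × a × a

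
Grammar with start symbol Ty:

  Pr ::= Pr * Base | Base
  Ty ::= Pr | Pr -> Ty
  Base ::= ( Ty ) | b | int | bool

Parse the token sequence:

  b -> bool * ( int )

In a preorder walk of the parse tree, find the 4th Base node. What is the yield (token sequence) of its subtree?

int

[Ty [Pr [Base b]] -> [Ty [Pr [Pr [Base bool]] * [Base ( [Ty [Pr [Base int]]] )]]]]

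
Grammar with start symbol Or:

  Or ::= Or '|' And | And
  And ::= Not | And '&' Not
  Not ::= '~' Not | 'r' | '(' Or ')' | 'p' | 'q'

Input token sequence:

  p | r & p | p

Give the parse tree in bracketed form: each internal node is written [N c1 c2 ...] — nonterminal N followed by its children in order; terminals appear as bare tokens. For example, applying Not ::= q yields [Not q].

Or
Or | And
Or | And | And
And | And | And
Not | And | And
p | And | And
p | And & Not | And
p | Not & Not | And
p | r & Not | And
p | r & p | And
p | r & p | Not
p | r & p | p

[Or [Or [Or [And [Not p]]] | [And [And [Not r]] & [Not p]]] | [And [Not p]]]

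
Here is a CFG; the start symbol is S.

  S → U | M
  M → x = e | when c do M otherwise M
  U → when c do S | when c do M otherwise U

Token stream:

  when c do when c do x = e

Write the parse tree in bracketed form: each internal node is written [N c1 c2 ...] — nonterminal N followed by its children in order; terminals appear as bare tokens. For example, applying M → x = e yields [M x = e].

[S [U when c do [S [U when c do [S [M x = e]]]]]]

S
U
when c do S
when c do U
when c do when c do S
when c do when c do M
when c do when c do x = e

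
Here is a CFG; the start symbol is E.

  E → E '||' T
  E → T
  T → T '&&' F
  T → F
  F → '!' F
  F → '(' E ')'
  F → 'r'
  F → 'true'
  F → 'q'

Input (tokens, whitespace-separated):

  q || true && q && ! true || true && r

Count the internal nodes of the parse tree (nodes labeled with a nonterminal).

[E [E [E [T [F q]]] || [T [T [T [F true]] && [F q]] && [F ! [F true]]]] || [T [T [F true]] && [F r]]]

16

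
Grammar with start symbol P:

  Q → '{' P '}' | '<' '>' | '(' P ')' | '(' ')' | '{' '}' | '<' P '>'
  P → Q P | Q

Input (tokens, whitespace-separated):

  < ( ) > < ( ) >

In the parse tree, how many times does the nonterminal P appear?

4

[P [Q < [P [Q ( )]] >] [P [Q < [P [Q ( )]] >]]]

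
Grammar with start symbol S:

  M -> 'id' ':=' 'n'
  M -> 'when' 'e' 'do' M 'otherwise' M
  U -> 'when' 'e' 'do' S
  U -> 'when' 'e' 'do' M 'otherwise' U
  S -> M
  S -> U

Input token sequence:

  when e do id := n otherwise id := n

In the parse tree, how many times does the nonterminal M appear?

3

[S [M when e do [M id := n] otherwise [M id := n]]]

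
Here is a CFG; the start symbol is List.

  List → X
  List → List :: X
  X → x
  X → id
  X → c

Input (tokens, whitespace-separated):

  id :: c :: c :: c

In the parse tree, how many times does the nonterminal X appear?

4

[List [List [List [List [X id]] :: [X c]] :: [X c]] :: [X c]]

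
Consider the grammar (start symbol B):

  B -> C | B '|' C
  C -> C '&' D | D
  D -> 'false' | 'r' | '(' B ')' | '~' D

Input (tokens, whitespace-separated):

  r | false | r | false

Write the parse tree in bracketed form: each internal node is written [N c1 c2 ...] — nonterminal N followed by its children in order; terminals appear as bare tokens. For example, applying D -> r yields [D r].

B
B | C
B | C | C
B | C | C | C
C | C | C | C
D | C | C | C
r | C | C | C
r | D | C | C
r | false | C | C
r | false | D | C
r | false | r | C
r | false | r | D
r | false | r | false

[B [B [B [B [C [D r]]] | [C [D false]]] | [C [D r]]] | [C [D false]]]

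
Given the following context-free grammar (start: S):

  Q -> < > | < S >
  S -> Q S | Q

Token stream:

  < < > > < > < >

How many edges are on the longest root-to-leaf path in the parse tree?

4

[S [Q < [S [Q < >]] >] [S [Q < >] [S [Q < >]]]]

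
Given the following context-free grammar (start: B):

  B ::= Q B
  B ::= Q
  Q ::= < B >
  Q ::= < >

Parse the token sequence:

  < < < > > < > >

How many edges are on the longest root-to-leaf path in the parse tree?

[B [Q < [B [Q < [B [Q < >]] >] [B [Q < >]]] >]]

6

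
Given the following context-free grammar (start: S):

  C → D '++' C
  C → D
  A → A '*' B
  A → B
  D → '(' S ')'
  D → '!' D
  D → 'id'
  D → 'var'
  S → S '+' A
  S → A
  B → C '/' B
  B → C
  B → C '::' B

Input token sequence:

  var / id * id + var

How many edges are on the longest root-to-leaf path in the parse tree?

[S [S [A [A [B [C [D var]] / [B [C [D id]]]]] * [B [C [D id]]]]] + [A [B [C [D var]]]]]

8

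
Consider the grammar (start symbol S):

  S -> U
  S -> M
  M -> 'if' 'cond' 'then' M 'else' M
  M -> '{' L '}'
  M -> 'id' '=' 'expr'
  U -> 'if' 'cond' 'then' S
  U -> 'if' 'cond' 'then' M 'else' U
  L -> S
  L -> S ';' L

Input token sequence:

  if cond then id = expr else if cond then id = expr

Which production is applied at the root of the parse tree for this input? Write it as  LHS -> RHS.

[S [U if cond then [M id = expr] else [U if cond then [S [M id = expr]]]]]

S -> U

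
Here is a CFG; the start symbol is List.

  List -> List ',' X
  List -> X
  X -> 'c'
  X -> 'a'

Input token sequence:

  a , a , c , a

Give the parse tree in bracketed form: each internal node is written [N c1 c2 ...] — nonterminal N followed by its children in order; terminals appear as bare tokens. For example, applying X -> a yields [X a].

[List [List [List [List [X a]] , [X a]] , [X c]] , [X a]]

List
List , X
List , X , X
List , X , X , X
X , X , X , X
a , X , X , X
a , a , X , X
a , a , c , X
a , a , c , a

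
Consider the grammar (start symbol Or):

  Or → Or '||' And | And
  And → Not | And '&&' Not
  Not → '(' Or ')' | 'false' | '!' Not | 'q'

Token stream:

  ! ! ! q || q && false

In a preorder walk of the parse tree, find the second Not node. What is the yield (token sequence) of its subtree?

[Or [Or [And [Not ! [Not ! [Not ! [Not q]]]]]] || [And [And [Not q]] && [Not false]]]

! ! q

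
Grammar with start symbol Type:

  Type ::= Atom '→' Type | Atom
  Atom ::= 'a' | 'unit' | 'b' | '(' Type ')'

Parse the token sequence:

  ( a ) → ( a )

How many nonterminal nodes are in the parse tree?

8

[Type [Atom ( [Type [Atom a]] )] → [Type [Atom ( [Type [Atom a]] )]]]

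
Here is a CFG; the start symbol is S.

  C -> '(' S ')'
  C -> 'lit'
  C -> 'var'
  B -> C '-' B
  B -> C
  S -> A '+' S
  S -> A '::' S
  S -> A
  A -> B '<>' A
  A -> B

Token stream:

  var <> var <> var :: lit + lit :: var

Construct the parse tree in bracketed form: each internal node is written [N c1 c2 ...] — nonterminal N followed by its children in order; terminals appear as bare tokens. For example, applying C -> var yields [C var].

[S [A [B [C var]] <> [A [B [C var]] <> [A [B [C var]]]]] :: [S [A [B [C lit]]] + [S [A [B [C lit]]] :: [S [A [B [C var]]]]]]]

S
A :: S
B <> A :: S
C <> A :: S
var <> A :: S
var <> B <> A :: S
var <> C <> A :: S
var <> var <> A :: S
var <> var <> B :: S
var <> var <> C :: S
var <> var <> var :: S
var <> var <> var :: A + S
var <> var <> var :: B + S
var <> var <> var :: C + S
var <> var <> var :: lit + S
var <> var <> var :: lit + A :: S
var <> var <> var :: lit + B :: S
var <> var <> var :: lit + C :: S
var <> var <> var :: lit + lit :: S
var <> var <> var :: lit + lit :: A
var <> var <> var :: lit + lit :: B
var <> var <> var :: lit + lit :: C
var <> var <> var :: lit + lit :: var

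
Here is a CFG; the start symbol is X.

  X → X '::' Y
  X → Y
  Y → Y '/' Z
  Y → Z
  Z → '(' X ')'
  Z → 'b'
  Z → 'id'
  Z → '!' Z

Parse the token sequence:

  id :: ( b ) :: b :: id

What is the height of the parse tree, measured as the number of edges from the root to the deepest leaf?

[X [X [X [X [Y [Z id]]] :: [Y [Z ( [X [Y [Z b]]] )]]] :: [Y [Z b]]] :: [Y [Z id]]]

8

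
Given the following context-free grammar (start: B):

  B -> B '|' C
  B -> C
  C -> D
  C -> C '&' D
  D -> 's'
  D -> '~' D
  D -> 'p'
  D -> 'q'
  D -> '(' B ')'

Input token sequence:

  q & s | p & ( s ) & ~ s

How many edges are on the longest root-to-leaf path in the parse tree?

[B [B [C [C [D q]] & [D s]]] | [C [C [C [D p]] & [D ( [B [C [D s]]] )]] & [D ~ [D s]]]]

7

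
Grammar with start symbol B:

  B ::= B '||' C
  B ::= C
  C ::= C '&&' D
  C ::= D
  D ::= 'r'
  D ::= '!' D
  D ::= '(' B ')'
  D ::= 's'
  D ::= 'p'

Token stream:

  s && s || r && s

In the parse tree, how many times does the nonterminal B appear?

2

[B [B [C [C [D s]] && [D s]]] || [C [C [D r]] && [D s]]]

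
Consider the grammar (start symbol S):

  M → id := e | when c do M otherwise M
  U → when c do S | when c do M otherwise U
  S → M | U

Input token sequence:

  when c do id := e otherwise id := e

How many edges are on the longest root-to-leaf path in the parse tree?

3

[S [M when c do [M id := e] otherwise [M id := e]]]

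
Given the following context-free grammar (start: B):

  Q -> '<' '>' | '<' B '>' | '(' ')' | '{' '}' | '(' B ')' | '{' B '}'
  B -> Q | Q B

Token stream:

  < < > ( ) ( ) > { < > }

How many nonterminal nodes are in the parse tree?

12

[B [Q < [B [Q < >] [B [Q ( )] [B [Q ( )]]]] >] [B [Q { [B [Q < >]] }]]]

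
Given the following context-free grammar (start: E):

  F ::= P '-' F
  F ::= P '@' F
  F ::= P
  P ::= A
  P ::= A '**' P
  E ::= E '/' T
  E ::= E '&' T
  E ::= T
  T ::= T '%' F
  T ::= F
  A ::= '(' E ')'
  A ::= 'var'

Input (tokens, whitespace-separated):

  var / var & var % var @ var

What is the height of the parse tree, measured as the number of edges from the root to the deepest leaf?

[E [E [E [T [F [P [A var]]]]] / [T [F [P [A var]]]]] & [T [T [F [P [A var]]]] % [F [P [A var]] @ [F [P [A var]]]]]]

7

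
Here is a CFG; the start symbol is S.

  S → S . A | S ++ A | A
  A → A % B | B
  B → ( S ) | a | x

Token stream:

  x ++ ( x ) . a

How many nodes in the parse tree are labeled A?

4

[S [S [S [A [B x]]] ++ [A [B ( [S [A [B x]]] )]]] . [A [B a]]]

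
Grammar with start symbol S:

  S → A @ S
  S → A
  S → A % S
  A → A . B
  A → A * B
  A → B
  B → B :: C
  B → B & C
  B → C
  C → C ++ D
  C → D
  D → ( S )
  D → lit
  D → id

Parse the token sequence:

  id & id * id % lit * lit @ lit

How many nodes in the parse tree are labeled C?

6

[S [A [A [B [B [C [D id]]] & [C [D id]]]] * [B [C [D id]]]] % [S [A [A [B [C [D lit]]]] * [B [C [D lit]]]] @ [S [A [B [C [D lit]]]]]]]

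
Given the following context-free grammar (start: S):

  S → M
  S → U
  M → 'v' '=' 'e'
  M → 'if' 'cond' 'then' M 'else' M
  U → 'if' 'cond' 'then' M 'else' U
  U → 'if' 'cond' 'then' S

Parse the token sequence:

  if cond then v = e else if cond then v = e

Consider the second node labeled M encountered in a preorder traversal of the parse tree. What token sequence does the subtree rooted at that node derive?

v = e

[S [U if cond then [M v = e] else [U if cond then [S [M v = e]]]]]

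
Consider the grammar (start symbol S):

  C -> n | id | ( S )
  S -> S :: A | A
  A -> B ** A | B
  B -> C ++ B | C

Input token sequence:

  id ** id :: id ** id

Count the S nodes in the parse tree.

[S [S [A [B [C id]] ** [A [B [C id]]]]] :: [A [B [C id]] ** [A [B [C id]]]]]

2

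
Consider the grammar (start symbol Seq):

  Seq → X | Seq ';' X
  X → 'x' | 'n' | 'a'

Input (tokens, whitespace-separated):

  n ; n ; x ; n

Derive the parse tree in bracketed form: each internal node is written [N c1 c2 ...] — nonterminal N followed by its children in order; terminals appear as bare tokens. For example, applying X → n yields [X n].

Seq
Seq ; X
Seq ; X ; X
Seq ; X ; X ; X
X ; X ; X ; X
n ; X ; X ; X
n ; n ; X ; X
n ; n ; x ; X
n ; n ; x ; n

[Seq [Seq [Seq [Seq [X n]] ; [X n]] ; [X x]] ; [X n]]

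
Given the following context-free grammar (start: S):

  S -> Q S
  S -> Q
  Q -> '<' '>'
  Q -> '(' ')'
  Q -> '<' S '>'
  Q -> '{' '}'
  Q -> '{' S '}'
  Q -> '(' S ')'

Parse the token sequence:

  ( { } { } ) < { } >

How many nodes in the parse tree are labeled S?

5

[S [Q ( [S [Q { }] [S [Q { }]]] )] [S [Q < [S [Q { }]] >]]]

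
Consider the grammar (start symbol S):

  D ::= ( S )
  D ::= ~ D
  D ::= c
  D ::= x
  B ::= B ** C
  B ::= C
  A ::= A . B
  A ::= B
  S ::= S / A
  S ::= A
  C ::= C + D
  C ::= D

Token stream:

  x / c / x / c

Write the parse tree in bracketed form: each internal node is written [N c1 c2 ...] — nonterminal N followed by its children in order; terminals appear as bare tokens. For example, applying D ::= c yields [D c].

[S [S [S [S [A [B [C [D x]]]]] / [A [B [C [D c]]]]] / [A [B [C [D x]]]]] / [A [B [C [D c]]]]]

S
S / A
S / A / A
S / A / A / A
A / A / A / A
B / A / A / A
C / A / A / A
D / A / A / A
x / A / A / A
x / B / A / A
x / C / A / A
x / D / A / A
x / c / A / A
x / c / B / A
x / c / C / A
x / c / D / A
x / c / x / A
x / c / x / B
x / c / x / C
x / c / x / D
x / c / x / c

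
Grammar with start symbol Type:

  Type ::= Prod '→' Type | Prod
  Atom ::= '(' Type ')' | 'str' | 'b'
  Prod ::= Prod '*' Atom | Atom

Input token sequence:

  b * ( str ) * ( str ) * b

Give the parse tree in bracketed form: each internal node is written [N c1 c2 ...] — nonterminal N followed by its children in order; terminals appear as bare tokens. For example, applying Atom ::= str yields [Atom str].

[Type [Prod [Prod [Prod [Prod [Atom b]] * [Atom ( [Type [Prod [Atom str]]] )]] * [Atom ( [Type [Prod [Atom str]]] )]] * [Atom b]]]

Type
Prod
Prod * Atom
Prod * Atom * Atom
Prod * Atom * Atom * Atom
Atom * Atom * Atom * Atom
b * Atom * Atom * Atom
b * ( Type ) * Atom * Atom
b * ( Prod ) * Atom * Atom
b * ( Atom ) * Atom * Atom
b * ( str ) * Atom * Atom
b * ( str ) * ( Type ) * Atom
b * ( str ) * ( Prod ) * Atom
b * ( str ) * ( Atom ) * Atom
b * ( str ) * ( str ) * Atom
b * ( str ) * ( str ) * b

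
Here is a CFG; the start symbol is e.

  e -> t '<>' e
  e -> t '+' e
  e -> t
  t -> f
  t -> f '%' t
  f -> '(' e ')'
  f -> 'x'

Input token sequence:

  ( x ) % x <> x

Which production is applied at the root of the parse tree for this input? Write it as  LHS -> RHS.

e -> t '<>' e

[e [t [f ( [e [t [f x]]] )] % [t [f x]]] <> [e [t [f x]]]]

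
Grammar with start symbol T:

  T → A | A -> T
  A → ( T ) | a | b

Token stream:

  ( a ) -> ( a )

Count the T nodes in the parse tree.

4

[T [A ( [T [A a]] )] -> [T [A ( [T [A a]] )]]]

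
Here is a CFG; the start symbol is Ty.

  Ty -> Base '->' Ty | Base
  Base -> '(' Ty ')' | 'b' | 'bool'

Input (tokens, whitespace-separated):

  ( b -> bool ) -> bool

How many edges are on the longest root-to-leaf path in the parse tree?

5

[Ty [Base ( [Ty [Base b] -> [Ty [Base bool]]] )] -> [Ty [Base bool]]]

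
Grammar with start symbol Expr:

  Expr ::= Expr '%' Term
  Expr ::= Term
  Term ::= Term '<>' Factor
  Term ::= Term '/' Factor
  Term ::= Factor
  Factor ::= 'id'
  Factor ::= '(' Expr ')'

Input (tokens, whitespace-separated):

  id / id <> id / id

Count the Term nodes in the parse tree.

4

[Expr [Term [Term [Term [Term [Factor id]] / [Factor id]] <> [Factor id]] / [Factor id]]]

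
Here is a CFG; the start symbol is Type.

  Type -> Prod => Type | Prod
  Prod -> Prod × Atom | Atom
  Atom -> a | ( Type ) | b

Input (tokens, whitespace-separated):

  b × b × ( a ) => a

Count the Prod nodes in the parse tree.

5

[Type [Prod [Prod [Prod [Atom b]] × [Atom b]] × [Atom ( [Type [Prod [Atom a]]] )]] => [Type [Prod [Atom a]]]]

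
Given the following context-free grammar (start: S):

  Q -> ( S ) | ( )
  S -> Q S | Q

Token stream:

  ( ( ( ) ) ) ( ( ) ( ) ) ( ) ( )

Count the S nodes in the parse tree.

8

[S [Q ( [S [Q ( [S [Q ( )]] )]] )] [S [Q ( [S [Q ( )] [S [Q ( )]]] )] [S [Q ( )] [S [Q ( )]]]]]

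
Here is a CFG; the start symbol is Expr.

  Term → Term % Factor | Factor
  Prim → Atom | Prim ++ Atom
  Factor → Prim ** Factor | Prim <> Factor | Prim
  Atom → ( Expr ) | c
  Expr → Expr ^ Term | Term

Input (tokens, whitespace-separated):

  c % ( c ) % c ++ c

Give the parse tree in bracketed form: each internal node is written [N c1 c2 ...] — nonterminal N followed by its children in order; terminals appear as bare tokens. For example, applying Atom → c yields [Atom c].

[Expr [Term [Term [Term [Factor [Prim [Atom c]]]] % [Factor [Prim [Atom ( [Expr [Term [Factor [Prim [Atom c]]]]] )]]]] % [Factor [Prim [Prim [Atom c]] ++ [Atom c]]]]]

Expr
Term
Term % Factor
Term % Factor % Factor
Factor % Factor % Factor
Prim % Factor % Factor
Atom % Factor % Factor
c % Factor % Factor
c % Prim % Factor
c % Atom % Factor
c % ( Expr ) % Factor
c % ( Term ) % Factor
c % ( Factor ) % Factor
c % ( Prim ) % Factor
c % ( Atom ) % Factor
c % ( c ) % Factor
c % ( c ) % Prim
c % ( c ) % Prim ++ Atom
c % ( c ) % Atom ++ Atom
c % ( c ) % c ++ Atom
c % ( c ) % c ++ c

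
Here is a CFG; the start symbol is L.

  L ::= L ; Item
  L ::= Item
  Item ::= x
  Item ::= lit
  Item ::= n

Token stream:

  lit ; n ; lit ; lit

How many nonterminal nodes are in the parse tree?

8

[L [L [L [L [Item lit]] ; [Item n]] ; [Item lit]] ; [Item lit]]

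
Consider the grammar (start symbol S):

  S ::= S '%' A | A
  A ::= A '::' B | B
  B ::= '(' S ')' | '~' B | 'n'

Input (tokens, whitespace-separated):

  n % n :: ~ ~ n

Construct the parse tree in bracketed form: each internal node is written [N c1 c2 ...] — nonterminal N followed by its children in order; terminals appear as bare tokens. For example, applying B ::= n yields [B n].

[S [S [A [B n]]] % [A [A [B n]] :: [B ~ [B ~ [B n]]]]]

S
S % A
A % A
B % A
n % A
n % A :: B
n % B :: B
n % n :: B
n % n :: ~ B
n % n :: ~ ~ B
n % n :: ~ ~ n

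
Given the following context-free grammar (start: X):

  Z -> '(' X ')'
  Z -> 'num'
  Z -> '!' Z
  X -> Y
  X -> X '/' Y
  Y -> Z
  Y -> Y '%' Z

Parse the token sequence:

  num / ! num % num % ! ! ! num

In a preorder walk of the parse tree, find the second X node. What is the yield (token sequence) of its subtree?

num

[X [X [Y [Z num]]] / [Y [Y [Y [Z ! [Z num]]] % [Z num]] % [Z ! [Z ! [Z ! [Z num]]]]]]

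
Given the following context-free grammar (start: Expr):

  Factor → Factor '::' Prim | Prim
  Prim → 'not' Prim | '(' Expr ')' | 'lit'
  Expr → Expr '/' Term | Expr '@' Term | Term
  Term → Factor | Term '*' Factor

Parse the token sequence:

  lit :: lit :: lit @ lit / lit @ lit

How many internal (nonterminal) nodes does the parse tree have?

20

[Expr [Expr [Expr [Expr [Term [Factor [Factor [Factor [Prim lit]] :: [Prim lit]] :: [Prim lit]]]] @ [Term [Factor [Prim lit]]]] / [Term [Factor [Prim lit]]]] @ [Term [Factor [Prim lit]]]]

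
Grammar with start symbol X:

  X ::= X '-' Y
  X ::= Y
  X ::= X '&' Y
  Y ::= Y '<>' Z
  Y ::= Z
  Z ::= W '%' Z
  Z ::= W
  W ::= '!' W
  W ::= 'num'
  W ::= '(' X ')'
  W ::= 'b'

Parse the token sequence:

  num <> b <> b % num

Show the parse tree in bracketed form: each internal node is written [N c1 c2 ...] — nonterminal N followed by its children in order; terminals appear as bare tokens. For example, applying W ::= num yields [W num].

X
Y
Y <> Z
Y <> Z <> Z
Z <> Z <> Z
W <> Z <> Z
num <> Z <> Z
num <> W <> Z
num <> b <> Z
num <> b <> W % Z
num <> b <> b % Z
num <> b <> b % W
num <> b <> b % num

[X [Y [Y [Y [Z [W num]]] <> [Z [W b]]] <> [Z [W b] % [Z [W num]]]]]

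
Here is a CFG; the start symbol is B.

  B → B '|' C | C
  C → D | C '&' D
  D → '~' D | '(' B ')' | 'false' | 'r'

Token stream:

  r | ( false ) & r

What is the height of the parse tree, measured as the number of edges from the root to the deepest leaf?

7

[B [B [C [D r]]] | [C [C [D ( [B [C [D false]]] )]] & [D r]]]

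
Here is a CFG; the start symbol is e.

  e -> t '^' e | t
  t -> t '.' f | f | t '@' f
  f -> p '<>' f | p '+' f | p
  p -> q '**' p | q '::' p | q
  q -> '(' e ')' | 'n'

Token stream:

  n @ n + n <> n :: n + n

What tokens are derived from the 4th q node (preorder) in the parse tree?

[e [t [t [f [p [q n]]]] @ [f [p [q n]] + [f [p [q n]] <> [f [p [q n] :: [p [q n]]] + [f [p [q n]]]]]]]]

n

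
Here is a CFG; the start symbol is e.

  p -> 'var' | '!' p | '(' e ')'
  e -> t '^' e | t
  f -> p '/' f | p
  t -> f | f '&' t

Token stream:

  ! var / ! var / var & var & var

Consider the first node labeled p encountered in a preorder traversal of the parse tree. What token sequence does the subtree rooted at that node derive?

[e [t [f [p ! [p var]] / [f [p ! [p var]] / [f [p var]]]] & [t [f [p var]] & [t [f [p var]]]]]]

! var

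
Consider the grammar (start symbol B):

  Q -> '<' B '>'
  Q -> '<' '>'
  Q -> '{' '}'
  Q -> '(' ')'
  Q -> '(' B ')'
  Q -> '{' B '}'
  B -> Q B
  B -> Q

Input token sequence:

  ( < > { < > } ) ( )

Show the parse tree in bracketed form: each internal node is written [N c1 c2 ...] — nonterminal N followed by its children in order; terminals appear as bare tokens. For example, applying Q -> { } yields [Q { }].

B
Q B
( B ) B
( Q B ) B
( < > B ) B
( < > Q ) B
( < > { B } ) B
( < > { Q } ) B
( < > { < > } ) B
( < > { < > } ) Q
( < > { < > } ) ( )

[B [Q ( [B [Q < >] [B [Q { [B [Q < >]] }]]] )] [B [Q ( )]]]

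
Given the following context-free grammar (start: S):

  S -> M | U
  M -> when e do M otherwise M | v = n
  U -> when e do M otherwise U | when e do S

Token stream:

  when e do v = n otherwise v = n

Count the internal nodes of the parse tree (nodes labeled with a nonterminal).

4

[S [M when e do [M v = n] otherwise [M v = n]]]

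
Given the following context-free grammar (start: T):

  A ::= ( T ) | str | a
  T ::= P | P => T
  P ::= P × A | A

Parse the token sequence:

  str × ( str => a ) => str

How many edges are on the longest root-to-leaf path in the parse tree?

7

[T [P [P [A str]] × [A ( [T [P [A str]] => [T [P [A a]]]] )]] => [T [P [A str]]]]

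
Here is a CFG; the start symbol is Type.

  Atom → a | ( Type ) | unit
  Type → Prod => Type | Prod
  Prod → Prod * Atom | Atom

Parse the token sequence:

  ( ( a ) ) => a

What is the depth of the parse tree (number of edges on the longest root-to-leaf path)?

[Type [Prod [Atom ( [Type [Prod [Atom ( [Type [Prod [Atom a]]] )]]] )]] => [Type [Prod [Atom a]]]]

9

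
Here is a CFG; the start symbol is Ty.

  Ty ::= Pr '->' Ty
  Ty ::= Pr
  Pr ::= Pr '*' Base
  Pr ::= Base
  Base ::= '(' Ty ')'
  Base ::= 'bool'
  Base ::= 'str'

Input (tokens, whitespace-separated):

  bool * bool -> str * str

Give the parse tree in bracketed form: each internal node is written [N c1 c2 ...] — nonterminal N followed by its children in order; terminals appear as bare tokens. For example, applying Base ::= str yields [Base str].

Ty
Pr -> Ty
Pr * Base -> Ty
Base * Base -> Ty
bool * Base -> Ty
bool * bool -> Ty
bool * bool -> Pr
bool * bool -> Pr * Base
bool * bool -> Base * Base
bool * bool -> str * Base
bool * bool -> str * str

[Ty [Pr [Pr [Base bool]] * [Base bool]] -> [Ty [Pr [Pr [Base str]] * [Base str]]]]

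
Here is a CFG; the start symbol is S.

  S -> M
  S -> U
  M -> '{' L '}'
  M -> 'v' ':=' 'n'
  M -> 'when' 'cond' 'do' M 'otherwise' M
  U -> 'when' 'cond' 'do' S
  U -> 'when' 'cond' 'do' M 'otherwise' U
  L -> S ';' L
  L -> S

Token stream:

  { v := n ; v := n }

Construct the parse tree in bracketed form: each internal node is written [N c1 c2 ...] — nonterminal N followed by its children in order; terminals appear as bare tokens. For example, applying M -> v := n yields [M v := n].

S
M
{ L }
{ S ; L }
{ M ; L }
{ v := n ; L }
{ v := n ; S }
{ v := n ; M }
{ v := n ; v := n }

[S [M { [L [S [M v := n]] ; [L [S [M v := n]]]] }]]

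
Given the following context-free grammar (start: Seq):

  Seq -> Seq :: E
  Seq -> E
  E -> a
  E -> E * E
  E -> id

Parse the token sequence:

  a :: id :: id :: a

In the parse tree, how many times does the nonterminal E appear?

4

[Seq [Seq [Seq [Seq [E a]] :: [E id]] :: [E id]] :: [E a]]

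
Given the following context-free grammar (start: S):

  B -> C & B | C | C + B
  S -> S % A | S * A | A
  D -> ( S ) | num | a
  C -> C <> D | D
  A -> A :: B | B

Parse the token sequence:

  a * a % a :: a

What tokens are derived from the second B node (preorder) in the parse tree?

a

[S [S [S [A [B [C [D a]]]]] * [A [B [C [D a]]]]] % [A [A [B [C [D a]]]] :: [B [C [D a]]]]]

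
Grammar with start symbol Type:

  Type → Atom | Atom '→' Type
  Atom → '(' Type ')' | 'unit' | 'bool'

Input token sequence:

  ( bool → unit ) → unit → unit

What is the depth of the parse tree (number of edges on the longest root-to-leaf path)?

[Type [Atom ( [Type [Atom bool] → [Type [Atom unit]]] )] → [Type [Atom unit] → [Type [Atom unit]]]]

5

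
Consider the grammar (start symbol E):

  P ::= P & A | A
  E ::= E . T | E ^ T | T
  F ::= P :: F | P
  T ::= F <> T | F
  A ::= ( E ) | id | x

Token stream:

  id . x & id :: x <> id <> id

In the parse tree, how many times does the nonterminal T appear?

[E [E [T [F [P [A id]]]]] . [T [F [P [P [A x]] & [A id]] :: [F [P [A x]]]] <> [T [F [P [A id]]] <> [T [F [P [A id]]]]]]]

4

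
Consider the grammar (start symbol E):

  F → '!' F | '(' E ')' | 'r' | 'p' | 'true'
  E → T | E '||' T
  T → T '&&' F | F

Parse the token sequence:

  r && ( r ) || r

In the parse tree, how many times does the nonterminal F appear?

[E [E [T [T [F r]] && [F ( [E [T [F r]]] )]]] || [T [F r]]]

4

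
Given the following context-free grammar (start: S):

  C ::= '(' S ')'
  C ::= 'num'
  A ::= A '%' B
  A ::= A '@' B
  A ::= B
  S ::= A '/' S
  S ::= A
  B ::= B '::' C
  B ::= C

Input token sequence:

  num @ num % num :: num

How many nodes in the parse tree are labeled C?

4

[S [A [A [A [B [C num]]] @ [B [C num]]] % [B [B [C num]] :: [C num]]]]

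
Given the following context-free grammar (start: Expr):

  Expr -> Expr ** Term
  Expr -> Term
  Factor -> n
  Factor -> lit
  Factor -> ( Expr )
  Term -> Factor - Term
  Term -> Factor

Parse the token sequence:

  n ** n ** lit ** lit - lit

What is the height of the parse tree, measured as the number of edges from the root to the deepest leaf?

[Expr [Expr [Expr [Expr [Term [Factor n]]] ** [Term [Factor n]]] ** [Term [Factor lit]]] ** [Term [Factor lit] - [Term [Factor lit]]]]

6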